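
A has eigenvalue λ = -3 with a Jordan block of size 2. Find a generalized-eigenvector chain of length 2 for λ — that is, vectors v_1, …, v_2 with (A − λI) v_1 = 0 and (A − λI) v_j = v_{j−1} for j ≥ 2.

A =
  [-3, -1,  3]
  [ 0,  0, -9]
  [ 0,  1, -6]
A Jordan chain for λ = -3 of length 2:
v_1 = (-1, 3, 1)ᵀ
v_2 = (0, 1, 0)ᵀ

Let N = A − (-3)·I. We want v_2 with N^2 v_2 = 0 but N^1 v_2 ≠ 0; then v_{j-1} := N · v_j for j = 2, …, 2.

Pick v_2 = (0, 1, 0)ᵀ.
Then v_1 = N · v_2 = (-1, 3, 1)ᵀ.

Sanity check: (A − (-3)·I) v_1 = (0, 0, 0)ᵀ = 0. ✓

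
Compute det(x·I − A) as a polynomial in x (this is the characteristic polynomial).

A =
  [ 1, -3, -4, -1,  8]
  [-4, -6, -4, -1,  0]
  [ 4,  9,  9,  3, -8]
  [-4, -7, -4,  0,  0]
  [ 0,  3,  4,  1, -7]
x^5 + 3*x^4 - 6*x^3 - 10*x^2 + 21*x - 9

Expanding det(x·I − A) (e.g. by cofactor expansion or by noting that A is similar to its Jordan form J, which has the same characteristic polynomial as A) gives
  χ_A(x) = x^5 + 3*x^4 - 6*x^3 - 10*x^2 + 21*x - 9
which factors as (x - 1)^3*(x + 3)^2. The eigenvalues (with algebraic multiplicities) are λ = -3 with multiplicity 2, λ = 1 with multiplicity 3.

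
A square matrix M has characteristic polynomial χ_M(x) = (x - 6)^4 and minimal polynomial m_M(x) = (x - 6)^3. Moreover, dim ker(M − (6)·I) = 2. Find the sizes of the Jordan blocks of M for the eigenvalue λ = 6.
Block sizes for λ = 6: [3, 1]

Step 1 — from the characteristic polynomial, algebraic multiplicity of λ = 6 is 4. From dim ker(M − (6)·I) = 2, there are exactly 2 Jordan blocks for λ = 6.
Step 2 — from the minimal polynomial, the factor (x − 6)^3 tells us the largest block for λ = 6 has size 3.
Step 3 — with total size 4, 2 blocks, and largest block 3, the block sizes (in nonincreasing order) are [3, 1].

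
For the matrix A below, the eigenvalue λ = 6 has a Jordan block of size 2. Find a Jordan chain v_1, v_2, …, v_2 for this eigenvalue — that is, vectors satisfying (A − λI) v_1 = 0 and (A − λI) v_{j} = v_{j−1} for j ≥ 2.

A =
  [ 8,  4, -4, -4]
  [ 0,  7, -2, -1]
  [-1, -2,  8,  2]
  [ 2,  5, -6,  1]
A Jordan chain for λ = 6 of length 2:
v_1 = (2, 0, -1, 2)ᵀ
v_2 = (1, 0, 0, 0)ᵀ

Let N = A − (6)·I. We want v_2 with N^2 v_2 = 0 but N^1 v_2 ≠ 0; then v_{j-1} := N · v_j for j = 2, …, 2.

Pick v_2 = (1, 0, 0, 0)ᵀ.
Then v_1 = N · v_2 = (2, 0, -1, 2)ᵀ.

Sanity check: (A − (6)·I) v_1 = (0, 0, 0, 0)ᵀ = 0. ✓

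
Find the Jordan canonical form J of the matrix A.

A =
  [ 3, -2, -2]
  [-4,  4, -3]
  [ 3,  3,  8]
J_3(5)

The characteristic polynomial is
  det(x·I − A) = x^3 - 15*x^2 + 75*x - 125 = (x - 5)^3

Eigenvalues and multiplicities (the geometric multiplicity of λ is n − rank(A − λI), which equals the number of Jordan blocks for λ):
  λ = 5: algebraic multiplicity = 3, geometric multiplicity = 1

Determining the block sizes for each eigenvalue:
  λ = 5: one block (gm = 1), so the single block has size am = 3 → block sizes [3]

Assembling the blocks gives a Jordan form
J =
  [5, 1, 0]
  [0, 5, 1]
  [0, 0, 5]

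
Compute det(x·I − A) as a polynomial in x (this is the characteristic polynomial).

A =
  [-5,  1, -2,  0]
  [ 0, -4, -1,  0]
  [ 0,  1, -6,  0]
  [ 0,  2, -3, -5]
x^4 + 20*x^3 + 150*x^2 + 500*x + 625

Expanding det(x·I − A) (e.g. by cofactor expansion or by noting that A is similar to its Jordan form J, which has the same characteristic polynomial as A) gives
  χ_A(x) = x^4 + 20*x^3 + 150*x^2 + 500*x + 625
which factors as (x + 5)^4. The eigenvalues (with algebraic multiplicities) are λ = -5 with multiplicity 4.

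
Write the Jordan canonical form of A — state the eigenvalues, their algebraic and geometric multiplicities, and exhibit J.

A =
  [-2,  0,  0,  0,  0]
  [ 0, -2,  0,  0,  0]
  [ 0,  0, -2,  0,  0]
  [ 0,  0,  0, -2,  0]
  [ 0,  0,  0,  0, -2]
J_1(-2) ⊕ J_1(-2) ⊕ J_1(-2) ⊕ J_1(-2) ⊕ J_1(-2)

The characteristic polynomial is
  det(x·I − A) = x^5 + 10*x^4 + 40*x^3 + 80*x^2 + 80*x + 32 = (x + 2)^5

Eigenvalues and multiplicities (the geometric multiplicity of λ is n − rank(A − λI), which equals the number of Jordan blocks for λ):
  λ = -2: algebraic multiplicity = 5, geometric multiplicity = 5

Determining the block sizes for each eigenvalue:
  λ = -2: gm = am = 5, so every block has size 1 → block sizes [1, 1, 1, 1, 1]

Assembling the blocks gives a Jordan form
J =
  [-2,  0,  0,  0,  0]
  [ 0, -2,  0,  0,  0]
  [ 0,  0, -2,  0,  0]
  [ 0,  0,  0, -2,  0]
  [ 0,  0,  0,  0, -2]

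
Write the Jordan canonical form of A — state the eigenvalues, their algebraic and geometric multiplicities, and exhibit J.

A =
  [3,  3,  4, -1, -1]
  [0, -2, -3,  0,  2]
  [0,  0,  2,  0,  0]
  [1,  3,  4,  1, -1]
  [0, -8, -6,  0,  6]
J_3(2) ⊕ J_1(2) ⊕ J_1(2)

The characteristic polynomial is
  det(x·I − A) = x^5 - 10*x^4 + 40*x^3 - 80*x^2 + 80*x - 32 = (x - 2)^5

Eigenvalues and multiplicities (the geometric multiplicity of λ is n − rank(A − λI), which equals the number of Jordan blocks for λ):
  λ = 2: algebraic multiplicity = 5, geometric multiplicity = 3

Determining the block sizes for each eigenvalue:
  λ = 2: with am = 5 and gm = 3, the partition is not yet determined (e.g. several partitions of 5 into 3 parts exist). Let N = A − (2)·I. Computing rank(N^1) = 2, rank(N^2) = 1, rank(N^3) = 0; the number of blocks of size ≥ j is rank(N^{j−1}) − rank(N^j), giving [3, 1, 1]. So we have 1 block(s) of size 3, 2 block(s) of size 1 → block sizes [3, 1, 1]

Assembling the blocks gives a Jordan form
J =
  [2, 1, 0, 0, 0]
  [0, 2, 1, 0, 0]
  [0, 0, 2, 0, 0]
  [0, 0, 0, 2, 0]
  [0, 0, 0, 0, 2]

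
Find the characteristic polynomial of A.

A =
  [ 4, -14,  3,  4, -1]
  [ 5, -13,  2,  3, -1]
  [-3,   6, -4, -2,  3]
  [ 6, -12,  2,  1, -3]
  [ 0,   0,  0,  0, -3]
x^5 + 15*x^4 + 90*x^3 + 270*x^2 + 405*x + 243

Expanding det(x·I − A) (e.g. by cofactor expansion or by noting that A is similar to its Jordan form J, which has the same characteristic polynomial as A) gives
  χ_A(x) = x^5 + 15*x^4 + 90*x^3 + 270*x^2 + 405*x + 243
which factors as (x + 3)^5. The eigenvalues (with algebraic multiplicities) are λ = -3 with multiplicity 5.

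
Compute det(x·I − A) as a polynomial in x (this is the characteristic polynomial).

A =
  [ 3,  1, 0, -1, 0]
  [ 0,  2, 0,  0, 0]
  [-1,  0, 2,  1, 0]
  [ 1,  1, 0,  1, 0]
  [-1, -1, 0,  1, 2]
x^5 - 10*x^4 + 40*x^3 - 80*x^2 + 80*x - 32

Expanding det(x·I − A) (e.g. by cofactor expansion or by noting that A is similar to its Jordan form J, which has the same characteristic polynomial as A) gives
  χ_A(x) = x^5 - 10*x^4 + 40*x^3 - 80*x^2 + 80*x - 32
which factors as (x - 2)^5. The eigenvalues (with algebraic multiplicities) are λ = 2 with multiplicity 5.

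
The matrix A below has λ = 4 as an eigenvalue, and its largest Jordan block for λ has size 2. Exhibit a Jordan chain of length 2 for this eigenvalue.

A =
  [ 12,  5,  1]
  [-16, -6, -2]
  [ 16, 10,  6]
A Jordan chain for λ = 4 of length 2:
v_1 = (8, -16, 16)ᵀ
v_2 = (1, 0, 0)ᵀ

Let N = A − (4)·I. We want v_2 with N^2 v_2 = 0 but N^1 v_2 ≠ 0; then v_{j-1} := N · v_j for j = 2, …, 2.

Pick v_2 = (1, 0, 0)ᵀ.
Then v_1 = N · v_2 = (8, -16, 16)ᵀ.

Sanity check: (A − (4)·I) v_1 = (0, 0, 0)ᵀ = 0. ✓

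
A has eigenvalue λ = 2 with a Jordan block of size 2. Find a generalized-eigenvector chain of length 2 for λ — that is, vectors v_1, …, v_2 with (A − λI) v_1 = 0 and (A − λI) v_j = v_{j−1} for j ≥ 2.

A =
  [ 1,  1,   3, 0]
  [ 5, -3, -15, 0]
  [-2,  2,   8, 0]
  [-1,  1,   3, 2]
A Jordan chain for λ = 2 of length 2:
v_1 = (-1, 5, -2, -1)ᵀ
v_2 = (1, 0, 0, 0)ᵀ

Let N = A − (2)·I. We want v_2 with N^2 v_2 = 0 but N^1 v_2 ≠ 0; then v_{j-1} := N · v_j for j = 2, …, 2.

Pick v_2 = (1, 0, 0, 0)ᵀ.
Then v_1 = N · v_2 = (-1, 5, -2, -1)ᵀ.

Sanity check: (A − (2)·I) v_1 = (0, 0, 0, 0)ᵀ = 0. ✓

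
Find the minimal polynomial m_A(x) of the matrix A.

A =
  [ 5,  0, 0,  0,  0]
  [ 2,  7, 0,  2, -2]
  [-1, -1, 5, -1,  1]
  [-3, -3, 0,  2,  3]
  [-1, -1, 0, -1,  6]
x^2 - 10*x + 25

The characteristic polynomial is χ_A(x) = (x - 5)^5, so the eigenvalues are known. The minimal polynomial is
  m_A(x) = Π_λ (x − λ)^{k_λ}
where k_λ is the size of the *largest* Jordan block for λ (equivalently, the smallest k with (A − λI)^k v = 0 for every generalised eigenvector v of λ).

  λ = 5: largest Jordan block has size 2, contributing (x − 5)^2

So m_A(x) = (x - 5)^2 = x^2 - 10*x + 25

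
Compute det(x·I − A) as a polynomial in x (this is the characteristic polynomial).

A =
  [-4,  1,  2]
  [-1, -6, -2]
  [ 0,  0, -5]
x^3 + 15*x^2 + 75*x + 125

Expanding det(x·I − A) (e.g. by cofactor expansion or by noting that A is similar to its Jordan form J, which has the same characteristic polynomial as A) gives
  χ_A(x) = x^3 + 15*x^2 + 75*x + 125
which factors as (x + 5)^3. The eigenvalues (with algebraic multiplicities) are λ = -5 with multiplicity 3.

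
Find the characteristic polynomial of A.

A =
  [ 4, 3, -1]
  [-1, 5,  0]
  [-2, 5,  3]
x^3 - 12*x^2 + 48*x - 64

Expanding det(x·I − A) (e.g. by cofactor expansion or by noting that A is similar to its Jordan form J, which has the same characteristic polynomial as A) gives
  χ_A(x) = x^3 - 12*x^2 + 48*x - 64
which factors as (x - 4)^3. The eigenvalues (with algebraic multiplicities) are λ = 4 with multiplicity 3.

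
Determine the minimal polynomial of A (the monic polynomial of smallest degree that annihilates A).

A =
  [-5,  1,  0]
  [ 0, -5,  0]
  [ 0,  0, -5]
x^2 + 10*x + 25

The characteristic polynomial is χ_A(x) = (x + 5)^3, so the eigenvalues are known. The minimal polynomial is
  m_A(x) = Π_λ (x − λ)^{k_λ}
where k_λ is the size of the *largest* Jordan block for λ (equivalently, the smallest k with (A − λI)^k v = 0 for every generalised eigenvector v of λ).

  λ = -5: largest Jordan block has size 2, contributing (x + 5)^2

So m_A(x) = (x + 5)^2 = x^2 + 10*x + 25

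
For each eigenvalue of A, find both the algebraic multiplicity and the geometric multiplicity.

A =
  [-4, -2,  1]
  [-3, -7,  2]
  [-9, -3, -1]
λ = -4: alg = 3, geom = 1

Step 1 — factor the characteristic polynomial to read off the algebraic multiplicities:
  χ_A(x) = (x + 4)^3

Step 2 — compute geometric multiplicities via the rank-nullity identity g(λ) = n − rank(A − λI):
  rank(A − (-4)·I) = 2, so dim ker(A − (-4)·I) = n − 2 = 1

Summary:
  λ = -4: algebraic multiplicity = 3, geometric multiplicity = 1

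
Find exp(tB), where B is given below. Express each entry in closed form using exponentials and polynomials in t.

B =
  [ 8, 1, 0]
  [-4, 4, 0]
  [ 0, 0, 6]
e^{tB} =
  [2*t*exp(6*t) + exp(6*t), t*exp(6*t), 0]
  [-4*t*exp(6*t), -2*t*exp(6*t) + exp(6*t), 0]
  [0, 0, exp(6*t)]

Strategy: write B = P · J · P⁻¹ where J is a Jordan canonical form, so e^{tB} = P · e^{tJ} · P⁻¹, and e^{tJ} can be computed block-by-block.

B has Jordan form
J =
  [6, 1, 0]
  [0, 6, 0]
  [0, 0, 6]
(up to reordering of blocks).

Per-block formulas:
  For a 1×1 block at λ = 6: exp(t · [6]) = [e^(6t)].
  For a 2×2 Jordan block J_2(6): exp(t · J_2(6)) = e^(6t)·(I + t·N), where N is the 2×2 nilpotent shift.

After assembling e^{tJ} and conjugating by P, we get:

e^{tB} =
  [2*t*exp(6*t) + exp(6*t), t*exp(6*t), 0]
  [-4*t*exp(6*t), -2*t*exp(6*t) + exp(6*t), 0]
  [0, 0, exp(6*t)]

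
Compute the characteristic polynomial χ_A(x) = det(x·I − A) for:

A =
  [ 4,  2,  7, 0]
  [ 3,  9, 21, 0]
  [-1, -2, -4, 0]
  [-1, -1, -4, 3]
x^4 - 12*x^3 + 54*x^2 - 108*x + 81

Expanding det(x·I − A) (e.g. by cofactor expansion or by noting that A is similar to its Jordan form J, which has the same characteristic polynomial as A) gives
  χ_A(x) = x^4 - 12*x^3 + 54*x^2 - 108*x + 81
which factors as (x - 3)^4. The eigenvalues (with algebraic multiplicities) are λ = 3 with multiplicity 4.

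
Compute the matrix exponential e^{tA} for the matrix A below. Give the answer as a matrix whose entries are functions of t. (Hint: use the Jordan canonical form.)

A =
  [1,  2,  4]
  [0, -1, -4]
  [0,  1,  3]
e^{tA} =
  [exp(t), 2*t*exp(t), 4*t*exp(t)]
  [0, -2*t*exp(t) + exp(t), -4*t*exp(t)]
  [0, t*exp(t), 2*t*exp(t) + exp(t)]

Strategy: write A = P · J · P⁻¹ where J is a Jordan canonical form, so e^{tA} = P · e^{tJ} · P⁻¹, and e^{tJ} can be computed block-by-block.

A has Jordan form
J =
  [1, 1, 0]
  [0, 1, 0]
  [0, 0, 1]
(up to reordering of blocks).

Per-block formulas:
  For a 2×2 Jordan block J_2(1): exp(t · J_2(1)) = e^(1t)·(I + t·N), where N is the 2×2 nilpotent shift.
  For a 1×1 block at λ = 1: exp(t · [1]) = [e^(1t)].

After assembling e^{tJ} and conjugating by P, we get:

e^{tA} =
  [exp(t), 2*t*exp(t), 4*t*exp(t)]
  [0, -2*t*exp(t) + exp(t), -4*t*exp(t)]
  [0, t*exp(t), 2*t*exp(t) + exp(t)]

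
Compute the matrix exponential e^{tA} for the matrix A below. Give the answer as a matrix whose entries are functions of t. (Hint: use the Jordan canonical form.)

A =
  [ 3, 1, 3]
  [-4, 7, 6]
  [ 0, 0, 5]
e^{tA} =
  [-2*t*exp(5*t) + exp(5*t), t*exp(5*t), 3*t*exp(5*t)]
  [-4*t*exp(5*t), 2*t*exp(5*t) + exp(5*t), 6*t*exp(5*t)]
  [0, 0, exp(5*t)]

Strategy: write A = P · J · P⁻¹ where J is a Jordan canonical form, so e^{tA} = P · e^{tJ} · P⁻¹, and e^{tJ} can be computed block-by-block.

A has Jordan form
J =
  [5, 1, 0]
  [0, 5, 0]
  [0, 0, 5]
(up to reordering of blocks).

Per-block formulas:
  For a 2×2 Jordan block J_2(5): exp(t · J_2(5)) = e^(5t)·(I + t·N), where N is the 2×2 nilpotent shift.
  For a 1×1 block at λ = 5: exp(t · [5]) = [e^(5t)].

After assembling e^{tJ} and conjugating by P, we get:

e^{tA} =
  [-2*t*exp(5*t) + exp(5*t), t*exp(5*t), 3*t*exp(5*t)]
  [-4*t*exp(5*t), 2*t*exp(5*t) + exp(5*t), 6*t*exp(5*t)]
  [0, 0, exp(5*t)]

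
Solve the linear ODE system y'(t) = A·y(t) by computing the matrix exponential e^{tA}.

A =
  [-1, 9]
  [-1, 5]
e^{tA} =
  [-3*t*exp(2*t) + exp(2*t), 9*t*exp(2*t)]
  [-t*exp(2*t), 3*t*exp(2*t) + exp(2*t)]

Strategy: write A = P · J · P⁻¹ where J is a Jordan canonical form, so e^{tA} = P · e^{tJ} · P⁻¹, and e^{tJ} can be computed block-by-block.

A has Jordan form
J =
  [2, 1]
  [0, 2]
(up to reordering of blocks).

Per-block formulas:
  For a 2×2 Jordan block J_2(2): exp(t · J_2(2)) = e^(2t)·(I + t·N), where N is the 2×2 nilpotent shift.

After assembling e^{tJ} and conjugating by P, we get:

e^{tA} =
  [-3*t*exp(2*t) + exp(2*t), 9*t*exp(2*t)]
  [-t*exp(2*t), 3*t*exp(2*t) + exp(2*t)]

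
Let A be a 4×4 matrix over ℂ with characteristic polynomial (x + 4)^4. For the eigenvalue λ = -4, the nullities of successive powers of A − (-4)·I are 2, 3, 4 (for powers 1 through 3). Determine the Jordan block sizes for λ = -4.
Block sizes for λ = -4: [3, 1]

From the dimensions of kernels of powers, the number of Jordan blocks of size at least j is d_j − d_{j−1} where d_j = dim ker(N^j) (with d_0 = 0). Computing the differences gives [2, 1, 1].
The number of blocks of size exactly k is (#blocks of size ≥ k) − (#blocks of size ≥ k + 1), so the partition is: 1 block(s) of size 1, 1 block(s) of size 3.
In nonincreasing order the block sizes are [3, 1].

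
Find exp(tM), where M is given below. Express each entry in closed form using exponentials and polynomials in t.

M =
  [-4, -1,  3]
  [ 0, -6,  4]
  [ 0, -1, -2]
e^{tM} =
  [exp(-4*t), -t^2*exp(-4*t)/2 - t*exp(-4*t), t^2*exp(-4*t) + 3*t*exp(-4*t)]
  [0, -2*t*exp(-4*t) + exp(-4*t), 4*t*exp(-4*t)]
  [0, -t*exp(-4*t), 2*t*exp(-4*t) + exp(-4*t)]

Strategy: write M = P · J · P⁻¹ where J is a Jordan canonical form, so e^{tM} = P · e^{tJ} · P⁻¹, and e^{tJ} can be computed block-by-block.

M has Jordan form
J =
  [-4,  1,  0]
  [ 0, -4,  1]
  [ 0,  0, -4]
(up to reordering of blocks).

Per-block formulas:
  For a 3×3 Jordan block J_3(-4): exp(t · J_3(-4)) = e^(-4t)·(I + t·N + (t^2/2)·N^2), where N is the 3×3 nilpotent shift.

After assembling e^{tJ} and conjugating by P, we get:

e^{tM} =
  [exp(-4*t), -t^2*exp(-4*t)/2 - t*exp(-4*t), t^2*exp(-4*t) + 3*t*exp(-4*t)]
  [0, -2*t*exp(-4*t) + exp(-4*t), 4*t*exp(-4*t)]
  [0, -t*exp(-4*t), 2*t*exp(-4*t) + exp(-4*t)]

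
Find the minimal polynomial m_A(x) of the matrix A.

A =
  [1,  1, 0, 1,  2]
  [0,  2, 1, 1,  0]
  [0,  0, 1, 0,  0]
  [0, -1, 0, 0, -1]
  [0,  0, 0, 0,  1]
x^3 - 3*x^2 + 3*x - 1

The characteristic polynomial is χ_A(x) = (x - 1)^5, so the eigenvalues are known. The minimal polynomial is
  m_A(x) = Π_λ (x − λ)^{k_λ}
where k_λ is the size of the *largest* Jordan block for λ (equivalently, the smallest k with (A − λI)^k v = 0 for every generalised eigenvector v of λ).

  λ = 1: largest Jordan block has size 3, contributing (x − 1)^3

So m_A(x) = (x - 1)^3 = x^3 - 3*x^2 + 3*x - 1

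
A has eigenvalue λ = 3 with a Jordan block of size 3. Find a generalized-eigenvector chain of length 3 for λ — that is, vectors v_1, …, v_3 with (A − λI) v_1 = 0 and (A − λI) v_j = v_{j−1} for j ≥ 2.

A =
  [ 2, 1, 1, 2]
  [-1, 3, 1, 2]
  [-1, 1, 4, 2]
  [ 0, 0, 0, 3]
A Jordan chain for λ = 3 of length 3:
v_1 = (-1, 0, -1, 0)ᵀ
v_2 = (-1, -1, -1, 0)ᵀ
v_3 = (1, 0, 0, 0)ᵀ

Let N = A − (3)·I. We want v_3 with N^3 v_3 = 0 but N^2 v_3 ≠ 0; then v_{j-1} := N · v_j for j = 3, …, 2.

Pick v_3 = (1, 0, 0, 0)ᵀ.
Then v_2 = N · v_3 = (-1, -1, -1, 0)ᵀ.
Then v_1 = N · v_2 = (-1, 0, -1, 0)ᵀ.

Sanity check: (A − (3)·I) v_1 = (0, 0, 0, 0)ᵀ = 0. ✓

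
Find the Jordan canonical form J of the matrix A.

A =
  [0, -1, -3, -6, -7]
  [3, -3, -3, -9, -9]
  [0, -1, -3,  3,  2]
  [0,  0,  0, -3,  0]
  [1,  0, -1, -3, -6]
J_3(-3) ⊕ J_1(-3) ⊕ J_1(-3)

The characteristic polynomial is
  det(x·I − A) = x^5 + 15*x^4 + 90*x^3 + 270*x^2 + 405*x + 243 = (x + 3)^5

Eigenvalues and multiplicities (the geometric multiplicity of λ is n − rank(A − λI), which equals the number of Jordan blocks for λ):
  λ = -3: algebraic multiplicity = 5, geometric multiplicity = 3

Determining the block sizes for each eigenvalue:
  λ = -3: with am = 5 and gm = 3, the partition is not yet determined (e.g. several partitions of 5 into 3 parts exist). Let N = A − (-3)·I. Computing rank(N^1) = 2, rank(N^2) = 1, rank(N^3) = 0; the number of blocks of size ≥ j is rank(N^{j−1}) − rank(N^j), giving [3, 1, 1]. So we have 1 block(s) of size 3, 2 block(s) of size 1 → block sizes [3, 1, 1]

Assembling the blocks gives a Jordan form
J =
  [-3,  1,  0,  0,  0]
  [ 0, -3,  1,  0,  0]
  [ 0,  0, -3,  0,  0]
  [ 0,  0,  0, -3,  0]
  [ 0,  0,  0,  0, -3]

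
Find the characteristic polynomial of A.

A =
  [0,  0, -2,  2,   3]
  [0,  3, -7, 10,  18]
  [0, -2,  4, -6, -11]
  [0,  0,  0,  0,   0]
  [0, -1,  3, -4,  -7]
x^5

Expanding det(x·I − A) (e.g. by cofactor expansion or by noting that A is similar to its Jordan form J, which has the same characteristic polynomial as A) gives
  χ_A(x) = x^5
which factors as x^5. The eigenvalues (with algebraic multiplicities) are λ = 0 with multiplicity 5.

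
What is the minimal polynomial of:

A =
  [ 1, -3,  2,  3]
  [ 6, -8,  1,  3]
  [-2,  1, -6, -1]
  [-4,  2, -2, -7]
x^3 + 15*x^2 + 75*x + 125

The characteristic polynomial is χ_A(x) = (x + 5)^4, so the eigenvalues are known. The minimal polynomial is
  m_A(x) = Π_λ (x − λ)^{k_λ}
where k_λ is the size of the *largest* Jordan block for λ (equivalently, the smallest k with (A − λI)^k v = 0 for every generalised eigenvector v of λ).

  λ = -5: largest Jordan block has size 3, contributing (x + 5)^3

So m_A(x) = (x + 5)^3 = x^3 + 15*x^2 + 75*x + 125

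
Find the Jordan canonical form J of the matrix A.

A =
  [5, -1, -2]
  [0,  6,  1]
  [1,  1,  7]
J_3(6)

The characteristic polynomial is
  det(x·I − A) = x^3 - 18*x^2 + 108*x - 216 = (x - 6)^3

Eigenvalues and multiplicities (the geometric multiplicity of λ is n − rank(A − λI), which equals the number of Jordan blocks for λ):
  λ = 6: algebraic multiplicity = 3, geometric multiplicity = 1

Determining the block sizes for each eigenvalue:
  λ = 6: one block (gm = 1), so the single block has size am = 3 → block sizes [3]

Assembling the blocks gives a Jordan form
J =
  [6, 1, 0]
  [0, 6, 1]
  [0, 0, 6]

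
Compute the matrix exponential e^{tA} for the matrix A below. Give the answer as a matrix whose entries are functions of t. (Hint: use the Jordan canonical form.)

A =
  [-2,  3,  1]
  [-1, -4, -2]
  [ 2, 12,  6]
e^{tA} =
  [-t*exp(-t) + exp(-t), 3*t*exp(-t), t*exp(-t)]
  [-t*exp(-t), 3*t*exp(-t) - 2*exp(2*t) + 3*exp(-t), t*exp(-t) - exp(2*t) + exp(-t)]
  [2*t*exp(-t), -6*t*exp(-t) + 6*exp(2*t) - 6*exp(-t), -2*t*exp(-t) + 3*exp(2*t) - 2*exp(-t)]

Strategy: write A = P · J · P⁻¹ where J is a Jordan canonical form, so e^{tA} = P · e^{tJ} · P⁻¹, and e^{tJ} can be computed block-by-block.

A has Jordan form
J =
  [-1,  1, 0]
  [ 0, -1, 0]
  [ 0,  0, 2]
(up to reordering of blocks).

Per-block formulas:
  For a 1×1 block at λ = 2: exp(t · [2]) = [e^(2t)].
  For a 2×2 Jordan block J_2(-1): exp(t · J_2(-1)) = e^(-1t)·(I + t·N), where N is the 2×2 nilpotent shift.

After assembling e^{tJ} and conjugating by P, we get:

e^{tA} =
  [-t*exp(-t) + exp(-t), 3*t*exp(-t), t*exp(-t)]
  [-t*exp(-t), 3*t*exp(-t) - 2*exp(2*t) + 3*exp(-t), t*exp(-t) - exp(2*t) + exp(-t)]
  [2*t*exp(-t), -6*t*exp(-t) + 6*exp(2*t) - 6*exp(-t), -2*t*exp(-t) + 3*exp(2*t) - 2*exp(-t)]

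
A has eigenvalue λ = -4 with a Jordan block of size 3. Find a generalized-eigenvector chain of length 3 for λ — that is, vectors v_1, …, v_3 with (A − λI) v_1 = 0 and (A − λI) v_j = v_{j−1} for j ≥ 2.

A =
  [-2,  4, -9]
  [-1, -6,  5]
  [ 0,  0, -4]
A Jordan chain for λ = -4 of length 3:
v_1 = (2, -1, 0)ᵀ
v_2 = (-9, 5, 0)ᵀ
v_3 = (0, 0, 1)ᵀ

Let N = A − (-4)·I. We want v_3 with N^3 v_3 = 0 but N^2 v_3 ≠ 0; then v_{j-1} := N · v_j for j = 3, …, 2.

Pick v_3 = (0, 0, 1)ᵀ.
Then v_2 = N · v_3 = (-9, 5, 0)ᵀ.
Then v_1 = N · v_2 = (2, -1, 0)ᵀ.

Sanity check: (A − (-4)·I) v_1 = (0, 0, 0)ᵀ = 0. ✓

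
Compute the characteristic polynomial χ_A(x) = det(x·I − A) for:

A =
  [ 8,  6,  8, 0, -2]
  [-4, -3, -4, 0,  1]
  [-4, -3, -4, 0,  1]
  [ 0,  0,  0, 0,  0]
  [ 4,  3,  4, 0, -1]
x^5

Expanding det(x·I − A) (e.g. by cofactor expansion or by noting that A is similar to its Jordan form J, which has the same characteristic polynomial as A) gives
  χ_A(x) = x^5
which factors as x^5. The eigenvalues (with algebraic multiplicities) are λ = 0 with multiplicity 5.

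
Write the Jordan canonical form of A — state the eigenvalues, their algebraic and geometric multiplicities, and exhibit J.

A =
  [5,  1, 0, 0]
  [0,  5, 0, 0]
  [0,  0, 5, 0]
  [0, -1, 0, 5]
J_2(5) ⊕ J_1(5) ⊕ J_1(5)

The characteristic polynomial is
  det(x·I − A) = x^4 - 20*x^3 + 150*x^2 - 500*x + 625 = (x - 5)^4

Eigenvalues and multiplicities (the geometric multiplicity of λ is n − rank(A − λI), which equals the number of Jordan blocks for λ):
  λ = 5: algebraic multiplicity = 4, geometric multiplicity = 3

Determining the block sizes for each eigenvalue:
  λ = 5: 3 blocks summing to 4 forces exactly one block of size 2 and the rest size 1 → block sizes [2, 1, 1]

Assembling the blocks gives a Jordan form
J =
  [5, 1, 0, 0]
  [0, 5, 0, 0]
  [0, 0, 5, 0]
  [0, 0, 0, 5]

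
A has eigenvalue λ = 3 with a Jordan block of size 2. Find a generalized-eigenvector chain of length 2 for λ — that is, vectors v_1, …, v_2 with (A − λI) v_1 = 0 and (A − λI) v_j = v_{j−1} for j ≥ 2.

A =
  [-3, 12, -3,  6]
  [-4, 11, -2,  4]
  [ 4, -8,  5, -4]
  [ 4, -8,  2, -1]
A Jordan chain for λ = 3 of length 2:
v_1 = (-6, -4, 4, 4)ᵀ
v_2 = (1, 0, 0, 0)ᵀ

Let N = A − (3)·I. We want v_2 with N^2 v_2 = 0 but N^1 v_2 ≠ 0; then v_{j-1} := N · v_j for j = 2, …, 2.

Pick v_2 = (1, 0, 0, 0)ᵀ.
Then v_1 = N · v_2 = (-6, -4, 4, 4)ᵀ.

Sanity check: (A − (3)·I) v_1 = (0, 0, 0, 0)ᵀ = 0. ✓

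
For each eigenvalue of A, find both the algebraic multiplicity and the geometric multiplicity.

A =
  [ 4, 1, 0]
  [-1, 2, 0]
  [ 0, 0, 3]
λ = 3: alg = 3, geom = 2

Step 1 — factor the characteristic polynomial to read off the algebraic multiplicities:
  χ_A(x) = (x - 3)^3

Step 2 — compute geometric multiplicities via the rank-nullity identity g(λ) = n − rank(A − λI):
  rank(A − (3)·I) = 1, so dim ker(A − (3)·I) = n − 1 = 2

Summary:
  λ = 3: algebraic multiplicity = 3, geometric multiplicity = 2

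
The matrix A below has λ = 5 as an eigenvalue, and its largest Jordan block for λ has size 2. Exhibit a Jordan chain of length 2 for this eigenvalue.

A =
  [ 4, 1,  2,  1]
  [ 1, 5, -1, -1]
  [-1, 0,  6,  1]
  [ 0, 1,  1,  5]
A Jordan chain for λ = 5 of length 2:
v_1 = (-1, 1, -1, 0)ᵀ
v_2 = (1, 0, 0, 0)ᵀ

Let N = A − (5)·I. We want v_2 with N^2 v_2 = 0 but N^1 v_2 ≠ 0; then v_{j-1} := N · v_j for j = 2, …, 2.

Pick v_2 = (1, 0, 0, 0)ᵀ.
Then v_1 = N · v_2 = (-1, 1, -1, 0)ᵀ.

Sanity check: (A − (5)·I) v_1 = (0, 0, 0, 0)ᵀ = 0. ✓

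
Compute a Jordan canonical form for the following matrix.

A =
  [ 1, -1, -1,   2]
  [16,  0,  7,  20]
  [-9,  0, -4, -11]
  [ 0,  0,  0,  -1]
J_3(-1) ⊕ J_1(-1)

The characteristic polynomial is
  det(x·I − A) = x^4 + 4*x^3 + 6*x^2 + 4*x + 1 = (x + 1)^4

Eigenvalues and multiplicities (the geometric multiplicity of λ is n − rank(A − λI), which equals the number of Jordan blocks for λ):
  λ = -1: algebraic multiplicity = 4, geometric multiplicity = 2

Determining the block sizes for each eigenvalue:
  λ = -1: with am = 4 and gm = 2, the partition is not yet determined (e.g. several partitions of 4 into 2 parts exist). Let N = A − (-1)·I. Computing rank(N^1) = 2, rank(N^2) = 1, rank(N^3) = 0; the number of blocks of size ≥ j is rank(N^{j−1}) − rank(N^j), giving [2, 1, 1]. So we have 1 block(s) of size 3, 1 block(s) of size 1 → block sizes [3, 1]

Assembling the blocks gives a Jordan form
J =
  [-1,  1,  0,  0]
  [ 0, -1,  1,  0]
  [ 0,  0, -1,  0]
  [ 0,  0,  0, -1]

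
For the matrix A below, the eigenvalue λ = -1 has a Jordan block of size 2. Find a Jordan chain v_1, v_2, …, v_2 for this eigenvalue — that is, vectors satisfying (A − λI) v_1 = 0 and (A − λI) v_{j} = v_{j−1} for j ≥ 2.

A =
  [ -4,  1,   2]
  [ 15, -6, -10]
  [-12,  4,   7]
A Jordan chain for λ = -1 of length 2:
v_1 = (-3, 15, -12)ᵀ
v_2 = (1, 0, 0)ᵀ

Let N = A − (-1)·I. We want v_2 with N^2 v_2 = 0 but N^1 v_2 ≠ 0; then v_{j-1} := N · v_j for j = 2, …, 2.

Pick v_2 = (1, 0, 0)ᵀ.
Then v_1 = N · v_2 = (-3, 15, -12)ᵀ.

Sanity check: (A − (-1)·I) v_1 = (0, 0, 0)ᵀ = 0. ✓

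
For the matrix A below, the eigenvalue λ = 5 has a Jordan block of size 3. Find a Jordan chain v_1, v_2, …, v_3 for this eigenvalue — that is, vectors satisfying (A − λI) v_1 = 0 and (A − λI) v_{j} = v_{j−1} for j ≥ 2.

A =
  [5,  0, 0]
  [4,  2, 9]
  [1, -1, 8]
A Jordan chain for λ = 5 of length 3:
v_1 = (0, -3, -1)ᵀ
v_2 = (0, 4, 1)ᵀ
v_3 = (1, 0, 0)ᵀ

Let N = A − (5)·I. We want v_3 with N^3 v_3 = 0 but N^2 v_3 ≠ 0; then v_{j-1} := N · v_j for j = 3, …, 2.

Pick v_3 = (1, 0, 0)ᵀ.
Then v_2 = N · v_3 = (0, 4, 1)ᵀ.
Then v_1 = N · v_2 = (0, -3, -1)ᵀ.

Sanity check: (A − (5)·I) v_1 = (0, 0, 0)ᵀ = 0. ✓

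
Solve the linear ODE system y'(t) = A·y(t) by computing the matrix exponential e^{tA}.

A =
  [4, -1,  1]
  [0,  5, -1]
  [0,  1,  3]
e^{tA} =
  [exp(4*t), -t*exp(4*t), t*exp(4*t)]
  [0, t*exp(4*t) + exp(4*t), -t*exp(4*t)]
  [0, t*exp(4*t), -t*exp(4*t) + exp(4*t)]

Strategy: write A = P · J · P⁻¹ where J is a Jordan canonical form, so e^{tA} = P · e^{tJ} · P⁻¹, and e^{tJ} can be computed block-by-block.

A has Jordan form
J =
  [4, 1, 0]
  [0, 4, 0]
  [0, 0, 4]
(up to reordering of blocks).

Per-block formulas:
  For a 2×2 Jordan block J_2(4): exp(t · J_2(4)) = e^(4t)·(I + t·N), where N is the 2×2 nilpotent shift.
  For a 1×1 block at λ = 4: exp(t · [4]) = [e^(4t)].

After assembling e^{tJ} and conjugating by P, we get:

e^{tA} =
  [exp(4*t), -t*exp(4*t), t*exp(4*t)]
  [0, t*exp(4*t) + exp(4*t), -t*exp(4*t)]
  [0, t*exp(4*t), -t*exp(4*t) + exp(4*t)]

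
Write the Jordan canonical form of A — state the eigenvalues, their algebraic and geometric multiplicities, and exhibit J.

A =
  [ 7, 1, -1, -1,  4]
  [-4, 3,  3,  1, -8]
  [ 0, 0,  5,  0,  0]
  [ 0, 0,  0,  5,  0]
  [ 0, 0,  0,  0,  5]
J_3(5) ⊕ J_1(5) ⊕ J_1(5)

The characteristic polynomial is
  det(x·I − A) = x^5 - 25*x^4 + 250*x^3 - 1250*x^2 + 3125*x - 3125 = (x - 5)^5

Eigenvalues and multiplicities (the geometric multiplicity of λ is n − rank(A − λI), which equals the number of Jordan blocks for λ):
  λ = 5: algebraic multiplicity = 5, geometric multiplicity = 3

Determining the block sizes for each eigenvalue:
  λ = 5: with am = 5 and gm = 3, the partition is not yet determined (e.g. several partitions of 5 into 3 parts exist). Let N = A − (5)·I. Computing rank(N^1) = 2, rank(N^2) = 1, rank(N^3) = 0; the number of blocks of size ≥ j is rank(N^{j−1}) − rank(N^j), giving [3, 1, 1]. So we have 1 block(s) of size 3, 2 block(s) of size 1 → block sizes [3, 1, 1]

Assembling the blocks gives a Jordan form
J =
  [5, 1, 0, 0, 0]
  [0, 5, 1, 0, 0]
  [0, 0, 5, 0, 0]
  [0, 0, 0, 5, 0]
  [0, 0, 0, 0, 5]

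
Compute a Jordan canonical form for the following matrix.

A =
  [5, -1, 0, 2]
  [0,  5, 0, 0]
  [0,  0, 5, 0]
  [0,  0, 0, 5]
J_2(5) ⊕ J_1(5) ⊕ J_1(5)

The characteristic polynomial is
  det(x·I − A) = x^4 - 20*x^3 + 150*x^2 - 500*x + 625 = (x - 5)^4

Eigenvalues and multiplicities (the geometric multiplicity of λ is n − rank(A − λI), which equals the number of Jordan blocks for λ):
  λ = 5: algebraic multiplicity = 4, geometric multiplicity = 3

Determining the block sizes for each eigenvalue:
  λ = 5: 3 blocks summing to 4 forces exactly one block of size 2 and the rest size 1 → block sizes [2, 1, 1]

Assembling the blocks gives a Jordan form
J =
  [5, 1, 0, 0]
  [0, 5, 0, 0]
  [0, 0, 5, 0]
  [0, 0, 0, 5]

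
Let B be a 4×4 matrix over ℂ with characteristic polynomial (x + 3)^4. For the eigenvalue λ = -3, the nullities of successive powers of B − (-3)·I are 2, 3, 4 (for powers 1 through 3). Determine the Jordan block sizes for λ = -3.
Block sizes for λ = -3: [3, 1]

From the dimensions of kernels of powers, the number of Jordan blocks of size at least j is d_j − d_{j−1} where d_j = dim ker(N^j) (with d_0 = 0). Computing the differences gives [2, 1, 1].
The number of blocks of size exactly k is (#blocks of size ≥ k) − (#blocks of size ≥ k + 1), so the partition is: 1 block(s) of size 1, 1 block(s) of size 3.
In nonincreasing order the block sizes are [3, 1].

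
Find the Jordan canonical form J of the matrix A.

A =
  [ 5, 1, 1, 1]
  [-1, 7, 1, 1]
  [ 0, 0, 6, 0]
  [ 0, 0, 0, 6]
J_2(6) ⊕ J_1(6) ⊕ J_1(6)

The characteristic polynomial is
  det(x·I − A) = x^4 - 24*x^3 + 216*x^2 - 864*x + 1296 = (x - 6)^4

Eigenvalues and multiplicities (the geometric multiplicity of λ is n − rank(A − λI), which equals the number of Jordan blocks for λ):
  λ = 6: algebraic multiplicity = 4, geometric multiplicity = 3

Determining the block sizes for each eigenvalue:
  λ = 6: 3 blocks summing to 4 forces exactly one block of size 2 and the rest size 1 → block sizes [2, 1, 1]

Assembling the blocks gives a Jordan form
J =
  [6, 1, 0, 0]
  [0, 6, 0, 0]
  [0, 0, 6, 0]
  [0, 0, 0, 6]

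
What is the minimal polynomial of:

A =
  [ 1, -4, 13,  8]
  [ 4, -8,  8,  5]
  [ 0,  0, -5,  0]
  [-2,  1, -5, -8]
x^3 + 15*x^2 + 75*x + 125

The characteristic polynomial is χ_A(x) = (x + 5)^4, so the eigenvalues are known. The minimal polynomial is
  m_A(x) = Π_λ (x − λ)^{k_λ}
where k_λ is the size of the *largest* Jordan block for λ (equivalently, the smallest k with (A − λI)^k v = 0 for every generalised eigenvector v of λ).

  λ = -5: largest Jordan block has size 3, contributing (x + 5)^3

So m_A(x) = (x + 5)^3 = x^3 + 15*x^2 + 75*x + 125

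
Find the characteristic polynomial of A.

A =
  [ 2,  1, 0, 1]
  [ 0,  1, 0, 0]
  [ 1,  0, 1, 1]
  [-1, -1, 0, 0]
x^4 - 4*x^3 + 6*x^2 - 4*x + 1

Expanding det(x·I − A) (e.g. by cofactor expansion or by noting that A is similar to its Jordan form J, which has the same characteristic polynomial as A) gives
  χ_A(x) = x^4 - 4*x^3 + 6*x^2 - 4*x + 1
which factors as (x - 1)^4. The eigenvalues (with algebraic multiplicities) are λ = 1 with multiplicity 4.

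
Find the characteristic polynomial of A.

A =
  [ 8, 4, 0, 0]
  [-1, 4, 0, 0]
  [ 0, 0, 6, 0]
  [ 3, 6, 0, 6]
x^4 - 24*x^3 + 216*x^2 - 864*x + 1296

Expanding det(x·I − A) (e.g. by cofactor expansion or by noting that A is similar to its Jordan form J, which has the same characteristic polynomial as A) gives
  χ_A(x) = x^4 - 24*x^3 + 216*x^2 - 864*x + 1296
which factors as (x - 6)^4. The eigenvalues (with algebraic multiplicities) are λ = 6 with multiplicity 4.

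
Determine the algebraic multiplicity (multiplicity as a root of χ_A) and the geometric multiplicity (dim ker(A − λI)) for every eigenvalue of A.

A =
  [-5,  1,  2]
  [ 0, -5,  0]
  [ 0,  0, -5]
λ = -5: alg = 3, geom = 2

Step 1 — factor the characteristic polynomial to read off the algebraic multiplicities:
  χ_A(x) = (x + 5)^3

Step 2 — compute geometric multiplicities via the rank-nullity identity g(λ) = n − rank(A − λI):
  rank(A − (-5)·I) = 1, so dim ker(A − (-5)·I) = n − 1 = 2

Summary:
  λ = -5: algebraic multiplicity = 3, geometric multiplicity = 2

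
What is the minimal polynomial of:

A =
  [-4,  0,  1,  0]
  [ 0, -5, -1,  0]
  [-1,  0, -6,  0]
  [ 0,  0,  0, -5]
x^3 + 15*x^2 + 75*x + 125

The characteristic polynomial is χ_A(x) = (x + 5)^4, so the eigenvalues are known. The minimal polynomial is
  m_A(x) = Π_λ (x − λ)^{k_λ}
where k_λ is the size of the *largest* Jordan block for λ (equivalently, the smallest k with (A − λI)^k v = 0 for every generalised eigenvector v of λ).

  λ = -5: largest Jordan block has size 3, contributing (x + 5)^3

So m_A(x) = (x + 5)^3 = x^3 + 15*x^2 + 75*x + 125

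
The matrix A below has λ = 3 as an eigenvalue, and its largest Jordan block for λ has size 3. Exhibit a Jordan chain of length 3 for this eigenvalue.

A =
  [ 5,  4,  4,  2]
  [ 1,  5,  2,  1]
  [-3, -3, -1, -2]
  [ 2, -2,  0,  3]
A Jordan chain for λ = 3 of length 3:
v_1 = (0, 0, -1, 2)ᵀ
v_2 = (2, 1, -3, 2)ᵀ
v_3 = (1, 0, 0, 0)ᵀ

Let N = A − (3)·I. We want v_3 with N^3 v_3 = 0 but N^2 v_3 ≠ 0; then v_{j-1} := N · v_j for j = 3, …, 2.

Pick v_3 = (1, 0, 0, 0)ᵀ.
Then v_2 = N · v_3 = (2, 1, -3, 2)ᵀ.
Then v_1 = N · v_2 = (0, 0, -1, 2)ᵀ.

Sanity check: (A − (3)·I) v_1 = (0, 0, 0, 0)ᵀ = 0. ✓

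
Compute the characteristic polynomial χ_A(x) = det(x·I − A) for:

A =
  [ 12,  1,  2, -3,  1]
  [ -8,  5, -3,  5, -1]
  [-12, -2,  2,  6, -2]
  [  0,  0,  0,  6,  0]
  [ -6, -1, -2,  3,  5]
x^5 - 30*x^4 + 360*x^3 - 2160*x^2 + 6480*x - 7776

Expanding det(x·I − A) (e.g. by cofactor expansion or by noting that A is similar to its Jordan form J, which has the same characteristic polynomial as A) gives
  χ_A(x) = x^5 - 30*x^4 + 360*x^3 - 2160*x^2 + 6480*x - 7776
which factors as (x - 6)^5. The eigenvalues (with algebraic multiplicities) are λ = 6 with multiplicity 5.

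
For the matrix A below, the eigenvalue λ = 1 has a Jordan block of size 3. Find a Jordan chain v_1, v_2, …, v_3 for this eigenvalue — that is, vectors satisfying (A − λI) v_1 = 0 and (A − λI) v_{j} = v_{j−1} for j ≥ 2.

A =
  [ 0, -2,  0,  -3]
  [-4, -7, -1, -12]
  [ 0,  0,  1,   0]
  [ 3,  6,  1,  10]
A Jordan chain for λ = 1 of length 3:
v_1 = (-1, -4, 0, 3)ᵀ
v_2 = (0, -1, 0, 1)ᵀ
v_3 = (0, 0, 1, 0)ᵀ

Let N = A − (1)·I. We want v_3 with N^3 v_3 = 0 but N^2 v_3 ≠ 0; then v_{j-1} := N · v_j for j = 3, …, 2.

Pick v_3 = (0, 0, 1, 0)ᵀ.
Then v_2 = N · v_3 = (0, -1, 0, 1)ᵀ.
Then v_1 = N · v_2 = (-1, -4, 0, 3)ᵀ.

Sanity check: (A − (1)·I) v_1 = (0, 0, 0, 0)ᵀ = 0. ✓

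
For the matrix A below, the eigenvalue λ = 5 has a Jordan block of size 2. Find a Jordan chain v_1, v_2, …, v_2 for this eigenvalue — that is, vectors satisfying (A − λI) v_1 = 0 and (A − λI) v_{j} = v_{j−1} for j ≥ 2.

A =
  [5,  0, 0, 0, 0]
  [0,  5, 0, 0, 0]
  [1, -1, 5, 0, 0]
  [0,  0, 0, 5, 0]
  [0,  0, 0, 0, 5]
A Jordan chain for λ = 5 of length 2:
v_1 = (0, 0, 1, 0, 0)ᵀ
v_2 = (1, 0, 0, 0, 0)ᵀ

Let N = A − (5)·I. We want v_2 with N^2 v_2 = 0 but N^1 v_2 ≠ 0; then v_{j-1} := N · v_j for j = 2, …, 2.

Pick v_2 = (1, 0, 0, 0, 0)ᵀ.
Then v_1 = N · v_2 = (0, 0, 1, 0, 0)ᵀ.

Sanity check: (A − (5)·I) v_1 = (0, 0, 0, 0, 0)ᵀ = 0. ✓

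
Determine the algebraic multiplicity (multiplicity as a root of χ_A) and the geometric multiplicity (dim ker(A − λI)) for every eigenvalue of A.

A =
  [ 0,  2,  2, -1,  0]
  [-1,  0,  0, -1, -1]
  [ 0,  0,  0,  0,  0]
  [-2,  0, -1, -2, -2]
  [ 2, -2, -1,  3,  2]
λ = 0: alg = 5, geom = 2

Step 1 — factor the characteristic polynomial to read off the algebraic multiplicities:
  χ_A(x) = x^5

Step 2 — compute geometric multiplicities via the rank-nullity identity g(λ) = n − rank(A − λI):
  rank(A − (0)·I) = 3, so dim ker(A − (0)·I) = n − 3 = 2

Summary:
  λ = 0: algebraic multiplicity = 5, geometric multiplicity = 2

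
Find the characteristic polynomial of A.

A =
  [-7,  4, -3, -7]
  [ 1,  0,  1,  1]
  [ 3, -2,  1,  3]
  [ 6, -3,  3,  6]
x^4

Expanding det(x·I − A) (e.g. by cofactor expansion or by noting that A is similar to its Jordan form J, which has the same characteristic polynomial as A) gives
  χ_A(x) = x^4
which factors as x^4. The eigenvalues (with algebraic multiplicities) are λ = 0 with multiplicity 4.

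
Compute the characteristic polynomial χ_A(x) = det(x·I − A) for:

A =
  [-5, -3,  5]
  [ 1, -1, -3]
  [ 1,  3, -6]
x^3 + 12*x^2 + 48*x + 64

Expanding det(x·I − A) (e.g. by cofactor expansion or by noting that A is similar to its Jordan form J, which has the same characteristic polynomial as A) gives
  χ_A(x) = x^3 + 12*x^2 + 48*x + 64
which factors as (x + 4)^3. The eigenvalues (with algebraic multiplicities) are λ = -4 with multiplicity 3.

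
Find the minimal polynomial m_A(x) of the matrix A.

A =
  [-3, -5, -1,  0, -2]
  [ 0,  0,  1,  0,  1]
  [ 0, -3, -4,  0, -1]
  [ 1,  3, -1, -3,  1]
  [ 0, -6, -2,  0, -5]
x^3 + 9*x^2 + 27*x + 27

The characteristic polynomial is χ_A(x) = (x + 3)^5, so the eigenvalues are known. The minimal polynomial is
  m_A(x) = Π_λ (x − λ)^{k_λ}
where k_λ is the size of the *largest* Jordan block for λ (equivalently, the smallest k with (A − λI)^k v = 0 for every generalised eigenvector v of λ).

  λ = -3: largest Jordan block has size 3, contributing (x + 3)^3

So m_A(x) = (x + 3)^3 = x^3 + 9*x^2 + 27*x + 27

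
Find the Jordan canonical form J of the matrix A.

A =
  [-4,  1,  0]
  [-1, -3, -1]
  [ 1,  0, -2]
J_3(-3)

The characteristic polynomial is
  det(x·I − A) = x^3 + 9*x^2 + 27*x + 27 = (x + 3)^3

Eigenvalues and multiplicities (the geometric multiplicity of λ is n − rank(A − λI), which equals the number of Jordan blocks for λ):
  λ = -3: algebraic multiplicity = 3, geometric multiplicity = 1

Determining the block sizes for each eigenvalue:
  λ = -3: one block (gm = 1), so the single block has size am = 3 → block sizes [3]

Assembling the blocks gives a Jordan form
J =
  [-3,  1,  0]
  [ 0, -3,  1]
  [ 0,  0, -3]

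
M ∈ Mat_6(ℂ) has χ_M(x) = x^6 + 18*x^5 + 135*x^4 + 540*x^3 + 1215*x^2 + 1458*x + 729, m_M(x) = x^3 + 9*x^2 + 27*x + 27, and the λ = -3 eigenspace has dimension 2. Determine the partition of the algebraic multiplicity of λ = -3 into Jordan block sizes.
Block sizes for λ = -3: [3, 3]

Step 1 — from the characteristic polynomial, algebraic multiplicity of λ = -3 is 6. From dim ker(M − (-3)·I) = 2, there are exactly 2 Jordan blocks for λ = -3.
Step 2 — from the minimal polynomial, the factor (x + 3)^3 tells us the largest block for λ = -3 has size 3.
Step 3 — with total size 6, 2 blocks, and largest block 3, the block sizes (in nonincreasing order) are [3, 3].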